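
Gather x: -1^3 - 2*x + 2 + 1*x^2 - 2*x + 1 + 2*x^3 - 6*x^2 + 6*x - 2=2*x^3 - 5*x^2 + 2*x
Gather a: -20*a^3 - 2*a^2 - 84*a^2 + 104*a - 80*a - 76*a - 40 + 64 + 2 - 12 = -20*a^3 - 86*a^2 - 52*a + 14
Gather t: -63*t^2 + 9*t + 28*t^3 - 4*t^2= 28*t^3 - 67*t^2 + 9*t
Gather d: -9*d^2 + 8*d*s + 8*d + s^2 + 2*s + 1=-9*d^2 + d*(8*s + 8) + s^2 + 2*s + 1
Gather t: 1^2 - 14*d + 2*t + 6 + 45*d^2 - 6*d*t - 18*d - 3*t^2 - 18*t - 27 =45*d^2 - 32*d - 3*t^2 + t*(-6*d - 16) - 20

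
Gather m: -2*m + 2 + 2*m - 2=0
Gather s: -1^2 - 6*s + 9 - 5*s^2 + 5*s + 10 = -5*s^2 - s + 18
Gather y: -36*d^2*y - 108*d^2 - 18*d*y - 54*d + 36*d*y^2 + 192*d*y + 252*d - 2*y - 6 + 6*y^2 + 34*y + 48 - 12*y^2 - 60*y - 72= -108*d^2 + 198*d + y^2*(36*d - 6) + y*(-36*d^2 + 174*d - 28) - 30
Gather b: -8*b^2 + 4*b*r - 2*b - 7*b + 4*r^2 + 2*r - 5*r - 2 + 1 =-8*b^2 + b*(4*r - 9) + 4*r^2 - 3*r - 1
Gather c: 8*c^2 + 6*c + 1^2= 8*c^2 + 6*c + 1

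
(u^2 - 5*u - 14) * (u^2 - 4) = u^4 - 5*u^3 - 18*u^2 + 20*u + 56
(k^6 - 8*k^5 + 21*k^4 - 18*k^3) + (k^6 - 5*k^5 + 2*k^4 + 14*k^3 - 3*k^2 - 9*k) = 2*k^6 - 13*k^5 + 23*k^4 - 4*k^3 - 3*k^2 - 9*k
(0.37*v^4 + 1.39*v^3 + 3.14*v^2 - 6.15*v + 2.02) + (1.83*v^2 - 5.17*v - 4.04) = 0.37*v^4 + 1.39*v^3 + 4.97*v^2 - 11.32*v - 2.02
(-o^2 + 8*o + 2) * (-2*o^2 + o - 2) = 2*o^4 - 17*o^3 + 6*o^2 - 14*o - 4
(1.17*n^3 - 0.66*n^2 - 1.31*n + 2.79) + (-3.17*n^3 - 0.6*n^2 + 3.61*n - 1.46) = -2.0*n^3 - 1.26*n^2 + 2.3*n + 1.33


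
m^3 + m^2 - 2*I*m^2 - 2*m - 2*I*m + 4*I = (m - 1)*(m + 2)*(m - 2*I)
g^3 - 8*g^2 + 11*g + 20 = (g - 5)*(g - 4)*(g + 1)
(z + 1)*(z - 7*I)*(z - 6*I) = z^3 + z^2 - 13*I*z^2 - 42*z - 13*I*z - 42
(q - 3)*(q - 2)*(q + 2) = q^3 - 3*q^2 - 4*q + 12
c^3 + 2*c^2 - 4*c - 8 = (c - 2)*(c + 2)^2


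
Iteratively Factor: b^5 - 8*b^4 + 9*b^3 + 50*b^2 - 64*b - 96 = (b - 4)*(b^4 - 4*b^3 - 7*b^2 + 22*b + 24) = (b - 4)*(b + 2)*(b^3 - 6*b^2 + 5*b + 12) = (b - 4)^2*(b + 2)*(b^2 - 2*b - 3) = (b - 4)^2*(b + 1)*(b + 2)*(b - 3)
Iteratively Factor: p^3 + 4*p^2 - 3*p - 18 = (p + 3)*(p^2 + p - 6) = (p - 2)*(p + 3)*(p + 3)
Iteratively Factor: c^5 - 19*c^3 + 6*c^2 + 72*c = (c)*(c^4 - 19*c^2 + 6*c + 72) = c*(c + 2)*(c^3 - 2*c^2 - 15*c + 36) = c*(c + 2)*(c + 4)*(c^2 - 6*c + 9) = c*(c - 3)*(c + 2)*(c + 4)*(c - 3)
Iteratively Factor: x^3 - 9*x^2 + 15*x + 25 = (x - 5)*(x^2 - 4*x - 5) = (x - 5)^2*(x + 1)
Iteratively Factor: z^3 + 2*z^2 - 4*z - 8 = (z + 2)*(z^2 - 4) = (z - 2)*(z + 2)*(z + 2)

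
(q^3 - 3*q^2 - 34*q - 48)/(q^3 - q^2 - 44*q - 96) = (q + 2)/(q + 4)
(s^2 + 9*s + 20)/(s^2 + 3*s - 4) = (s + 5)/(s - 1)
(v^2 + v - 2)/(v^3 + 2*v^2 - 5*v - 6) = (v^2 + v - 2)/(v^3 + 2*v^2 - 5*v - 6)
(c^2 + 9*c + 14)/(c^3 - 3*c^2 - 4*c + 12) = (c + 7)/(c^2 - 5*c + 6)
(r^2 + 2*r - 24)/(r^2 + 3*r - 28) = (r + 6)/(r + 7)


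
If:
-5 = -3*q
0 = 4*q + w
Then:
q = 5/3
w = -20/3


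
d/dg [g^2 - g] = 2*g - 1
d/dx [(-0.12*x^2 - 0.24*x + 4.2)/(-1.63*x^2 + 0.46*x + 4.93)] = (-0.4464*x^2 + 12.5088*x - 3.1152)/(2.6569*x^4 - 1.4996*x^3 - 15.8602*x^2 + 4.5356*x + 24.3049)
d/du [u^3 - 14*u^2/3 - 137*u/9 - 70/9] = 3*u^2 - 28*u/3 - 137/9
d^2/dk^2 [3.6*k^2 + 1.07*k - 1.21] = 7.20000000000000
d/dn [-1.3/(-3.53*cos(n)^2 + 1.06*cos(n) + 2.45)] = (9.178*cos(n) - 1.378)*sin(n)/(-3.53*cos(n)^2 + 1.06*cos(n) + 2.45)^2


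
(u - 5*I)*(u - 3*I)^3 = u^4 - 14*I*u^3 - 72*u^2 + 162*I*u + 135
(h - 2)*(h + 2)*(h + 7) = h^3 + 7*h^2 - 4*h - 28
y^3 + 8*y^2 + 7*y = y*(y + 1)*(y + 7)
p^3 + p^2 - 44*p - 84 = (p - 7)*(p + 2)*(p + 6)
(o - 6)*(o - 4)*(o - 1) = o^3 - 11*o^2 + 34*o - 24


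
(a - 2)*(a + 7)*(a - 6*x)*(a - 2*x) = a^4 - 8*a^3*x + 5*a^3 + 12*a^2*x^2 - 40*a^2*x - 14*a^2 + 60*a*x^2 + 112*a*x - 168*x^2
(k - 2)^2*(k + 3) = k^3 - k^2 - 8*k + 12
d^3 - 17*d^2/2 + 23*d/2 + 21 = (d - 6)*(d - 7/2)*(d + 1)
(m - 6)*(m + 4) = m^2 - 2*m - 24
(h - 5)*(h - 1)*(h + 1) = h^3 - 5*h^2 - h + 5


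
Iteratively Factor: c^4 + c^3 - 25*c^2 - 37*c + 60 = (c - 5)*(c^3 + 6*c^2 + 5*c - 12) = (c - 5)*(c + 3)*(c^2 + 3*c - 4) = (c - 5)*(c - 1)*(c + 3)*(c + 4)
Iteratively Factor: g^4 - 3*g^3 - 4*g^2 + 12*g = (g)*(g^3 - 3*g^2 - 4*g + 12) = g*(g - 3)*(g^2 - 4) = g*(g - 3)*(g + 2)*(g - 2)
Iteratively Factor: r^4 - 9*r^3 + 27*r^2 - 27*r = (r - 3)*(r^3 - 6*r^2 + 9*r) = r*(r - 3)*(r^2 - 6*r + 9) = r*(r - 3)^2*(r - 3)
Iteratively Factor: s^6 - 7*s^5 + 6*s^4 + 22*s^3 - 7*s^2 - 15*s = (s)*(s^5 - 7*s^4 + 6*s^3 + 22*s^2 - 7*s - 15) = s*(s - 3)*(s^4 - 4*s^3 - 6*s^2 + 4*s + 5) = s*(s - 3)*(s + 1)*(s^3 - 5*s^2 - s + 5) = s*(s - 3)*(s + 1)^2*(s^2 - 6*s + 5) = s*(s - 5)*(s - 3)*(s + 1)^2*(s - 1)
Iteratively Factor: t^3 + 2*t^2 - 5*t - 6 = (t + 3)*(t^2 - t - 2) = (t + 1)*(t + 3)*(t - 2)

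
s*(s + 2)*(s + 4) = s^3 + 6*s^2 + 8*s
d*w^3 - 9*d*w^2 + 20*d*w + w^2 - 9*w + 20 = (w - 5)*(w - 4)*(d*w + 1)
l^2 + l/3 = l*(l + 1/3)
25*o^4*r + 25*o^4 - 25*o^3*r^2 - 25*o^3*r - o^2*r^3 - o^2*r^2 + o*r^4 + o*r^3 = (-5*o + r)*(-o + r)*(5*o + r)*(o*r + o)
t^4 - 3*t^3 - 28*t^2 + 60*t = t*(t - 6)*(t - 2)*(t + 5)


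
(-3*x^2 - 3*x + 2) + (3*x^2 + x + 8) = 10 - 2*x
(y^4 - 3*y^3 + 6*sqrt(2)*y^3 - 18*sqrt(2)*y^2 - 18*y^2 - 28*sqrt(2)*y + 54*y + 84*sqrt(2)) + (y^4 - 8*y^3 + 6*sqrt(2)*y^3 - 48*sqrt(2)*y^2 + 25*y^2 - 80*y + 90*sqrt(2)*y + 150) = 2*y^4 - 11*y^3 + 12*sqrt(2)*y^3 - 66*sqrt(2)*y^2 + 7*y^2 - 26*y + 62*sqrt(2)*y + 84*sqrt(2) + 150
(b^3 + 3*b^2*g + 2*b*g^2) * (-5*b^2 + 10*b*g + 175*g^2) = -5*b^5 - 5*b^4*g + 195*b^3*g^2 + 545*b^2*g^3 + 350*b*g^4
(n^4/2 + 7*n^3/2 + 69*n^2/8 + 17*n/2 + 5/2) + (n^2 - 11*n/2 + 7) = n^4/2 + 7*n^3/2 + 77*n^2/8 + 3*n + 19/2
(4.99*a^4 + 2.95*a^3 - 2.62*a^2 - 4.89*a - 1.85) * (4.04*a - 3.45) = 20.1596*a^5 - 5.2975*a^4 - 20.7623*a^3 - 10.7166*a^2 + 9.3965*a + 6.3825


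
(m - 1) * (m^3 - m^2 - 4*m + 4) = m^4 - 2*m^3 - 3*m^2 + 8*m - 4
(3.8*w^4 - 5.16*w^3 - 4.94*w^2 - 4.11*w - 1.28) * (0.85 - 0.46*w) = -1.748*w^5 + 5.6036*w^4 - 2.1136*w^3 - 2.3084*w^2 - 2.9047*w - 1.088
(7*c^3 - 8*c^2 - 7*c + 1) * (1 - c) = -7*c^4 + 15*c^3 - c^2 - 8*c + 1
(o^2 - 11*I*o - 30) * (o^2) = o^4 - 11*I*o^3 - 30*o^2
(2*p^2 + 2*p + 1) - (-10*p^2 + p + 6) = 12*p^2 + p - 5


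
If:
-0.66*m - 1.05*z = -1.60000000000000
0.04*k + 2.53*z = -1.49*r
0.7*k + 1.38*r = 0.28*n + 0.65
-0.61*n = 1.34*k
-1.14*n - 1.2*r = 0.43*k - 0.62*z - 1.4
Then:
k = -0.19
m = 3.03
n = 0.41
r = 0.65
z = -0.38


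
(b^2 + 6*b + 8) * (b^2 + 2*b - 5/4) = b^4 + 8*b^3 + 75*b^2/4 + 17*b/2 - 10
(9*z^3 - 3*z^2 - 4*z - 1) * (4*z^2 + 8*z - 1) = 36*z^5 + 60*z^4 - 49*z^3 - 33*z^2 - 4*z + 1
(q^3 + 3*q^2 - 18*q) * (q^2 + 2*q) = q^5 + 5*q^4 - 12*q^3 - 36*q^2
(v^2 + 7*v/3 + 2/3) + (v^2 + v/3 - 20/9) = 2*v^2 + 8*v/3 - 14/9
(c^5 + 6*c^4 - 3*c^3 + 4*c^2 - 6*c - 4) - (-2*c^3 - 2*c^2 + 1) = c^5 + 6*c^4 - c^3 + 6*c^2 - 6*c - 5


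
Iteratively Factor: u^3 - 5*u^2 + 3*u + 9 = (u - 3)*(u^2 - 2*u - 3) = (u - 3)*(u + 1)*(u - 3)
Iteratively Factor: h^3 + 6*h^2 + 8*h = (h)*(h^2 + 6*h + 8) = h*(h + 4)*(h + 2)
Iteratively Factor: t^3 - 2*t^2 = (t - 2)*(t^2) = t*(t - 2)*(t)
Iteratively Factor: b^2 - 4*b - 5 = (b + 1)*(b - 5)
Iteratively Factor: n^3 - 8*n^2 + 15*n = (n - 5)*(n^2 - 3*n) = n*(n - 5)*(n - 3)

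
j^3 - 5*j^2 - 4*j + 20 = (j - 5)*(j - 2)*(j + 2)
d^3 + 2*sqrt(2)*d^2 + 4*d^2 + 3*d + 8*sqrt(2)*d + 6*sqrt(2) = (d + 1)*(d + 3)*(d + 2*sqrt(2))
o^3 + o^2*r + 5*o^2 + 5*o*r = o*(o + 5)*(o + r)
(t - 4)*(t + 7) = t^2 + 3*t - 28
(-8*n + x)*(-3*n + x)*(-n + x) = -24*n^3 + 35*n^2*x - 12*n*x^2 + x^3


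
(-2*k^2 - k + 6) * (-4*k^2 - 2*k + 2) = 8*k^4 + 8*k^3 - 26*k^2 - 14*k + 12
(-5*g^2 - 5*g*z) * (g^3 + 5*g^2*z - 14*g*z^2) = -5*g^5 - 30*g^4*z + 45*g^3*z^2 + 70*g^2*z^3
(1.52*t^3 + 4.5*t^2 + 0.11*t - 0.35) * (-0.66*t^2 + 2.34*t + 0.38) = -1.0032*t^5 + 0.5868*t^4 + 11.035*t^3 + 2.1984*t^2 - 0.7772*t - 0.133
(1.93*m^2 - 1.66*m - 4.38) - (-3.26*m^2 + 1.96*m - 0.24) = 5.19*m^2 - 3.62*m - 4.14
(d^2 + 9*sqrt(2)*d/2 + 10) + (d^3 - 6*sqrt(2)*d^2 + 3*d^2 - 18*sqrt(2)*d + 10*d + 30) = d^3 - 6*sqrt(2)*d^2 + 4*d^2 - 27*sqrt(2)*d/2 + 10*d + 40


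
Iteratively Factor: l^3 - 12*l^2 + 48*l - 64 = (l - 4)*(l^2 - 8*l + 16) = (l - 4)^2*(l - 4)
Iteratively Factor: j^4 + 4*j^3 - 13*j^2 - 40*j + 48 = (j - 1)*(j^3 + 5*j^2 - 8*j - 48) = (j - 1)*(j + 4)*(j^2 + j - 12) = (j - 1)*(j + 4)^2*(j - 3)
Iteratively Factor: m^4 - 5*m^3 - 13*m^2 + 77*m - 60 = (m - 1)*(m^3 - 4*m^2 - 17*m + 60) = (m - 5)*(m - 1)*(m^2 + m - 12) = (m - 5)*(m - 1)*(m + 4)*(m - 3)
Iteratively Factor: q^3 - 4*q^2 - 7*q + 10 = (q - 1)*(q^2 - 3*q - 10) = (q - 1)*(q + 2)*(q - 5)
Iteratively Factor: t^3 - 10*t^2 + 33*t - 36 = (t - 3)*(t^2 - 7*t + 12) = (t - 4)*(t - 3)*(t - 3)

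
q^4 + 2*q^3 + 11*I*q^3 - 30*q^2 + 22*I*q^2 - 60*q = q*(q + 2)*(q + 5*I)*(q + 6*I)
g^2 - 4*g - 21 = (g - 7)*(g + 3)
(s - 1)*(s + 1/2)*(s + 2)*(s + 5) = s^4 + 13*s^3/2 + 6*s^2 - 17*s/2 - 5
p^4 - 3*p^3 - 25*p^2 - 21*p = p*(p - 7)*(p + 1)*(p + 3)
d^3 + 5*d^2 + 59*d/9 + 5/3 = (d + 1/3)*(d + 5/3)*(d + 3)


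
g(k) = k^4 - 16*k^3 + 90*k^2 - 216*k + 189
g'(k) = 4*k^3 - 48*k^2 + 180*k - 216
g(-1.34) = 681.77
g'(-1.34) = -553.01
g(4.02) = -3.16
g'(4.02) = -8.24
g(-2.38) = 1460.66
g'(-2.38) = -970.22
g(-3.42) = 2757.23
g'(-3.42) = -1553.03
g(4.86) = -13.77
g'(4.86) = -15.78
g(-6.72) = 12599.49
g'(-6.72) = -4807.06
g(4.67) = -10.85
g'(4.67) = -14.84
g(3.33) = -0.13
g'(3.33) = -1.16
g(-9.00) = 27648.00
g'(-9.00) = -8640.00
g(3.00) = 0.00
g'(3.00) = 0.00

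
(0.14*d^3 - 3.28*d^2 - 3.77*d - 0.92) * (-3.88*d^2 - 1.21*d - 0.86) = -0.5432*d^5 + 12.557*d^4 + 18.476*d^3 + 10.9521*d^2 + 4.3554*d + 0.7912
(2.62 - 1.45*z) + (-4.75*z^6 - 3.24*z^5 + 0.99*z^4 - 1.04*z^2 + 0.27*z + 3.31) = -4.75*z^6 - 3.24*z^5 + 0.99*z^4 - 1.04*z^2 - 1.18*z + 5.93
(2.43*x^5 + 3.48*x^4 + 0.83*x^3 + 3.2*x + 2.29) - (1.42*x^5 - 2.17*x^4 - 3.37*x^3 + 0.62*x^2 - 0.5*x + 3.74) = 1.01*x^5 + 5.65*x^4 + 4.2*x^3 - 0.62*x^2 + 3.7*x - 1.45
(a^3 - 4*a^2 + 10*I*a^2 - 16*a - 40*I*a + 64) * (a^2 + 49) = a^5 - 4*a^4 + 10*I*a^4 + 33*a^3 - 40*I*a^3 - 132*a^2 + 490*I*a^2 - 784*a - 1960*I*a + 3136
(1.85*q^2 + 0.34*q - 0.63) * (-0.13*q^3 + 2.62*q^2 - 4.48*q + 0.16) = -0.2405*q^5 + 4.8028*q^4 - 7.3153*q^3 - 2.8778*q^2 + 2.8768*q - 0.1008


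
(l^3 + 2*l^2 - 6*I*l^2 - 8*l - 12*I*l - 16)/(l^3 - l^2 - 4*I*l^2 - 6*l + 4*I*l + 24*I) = (l - 2*I)/(l - 3)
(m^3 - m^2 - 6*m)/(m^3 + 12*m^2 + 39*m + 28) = m*(m^2 - m - 6)/(m^3 + 12*m^2 + 39*m + 28)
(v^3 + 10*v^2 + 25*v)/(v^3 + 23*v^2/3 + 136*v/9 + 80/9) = 9*v*(v + 5)/(9*v^2 + 24*v + 16)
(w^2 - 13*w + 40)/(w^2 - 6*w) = (w^2 - 13*w + 40)/(w*(w - 6))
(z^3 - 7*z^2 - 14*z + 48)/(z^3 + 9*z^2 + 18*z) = (z^2 - 10*z + 16)/(z*(z + 6))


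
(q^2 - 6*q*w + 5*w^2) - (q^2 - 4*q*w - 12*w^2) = -2*q*w + 17*w^2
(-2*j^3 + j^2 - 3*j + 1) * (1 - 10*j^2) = 20*j^5 - 10*j^4 + 28*j^3 - 9*j^2 - 3*j + 1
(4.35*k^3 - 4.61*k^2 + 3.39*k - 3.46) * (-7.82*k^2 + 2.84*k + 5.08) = -34.017*k^5 + 48.4042*k^4 - 17.5042*k^3 + 13.266*k^2 + 7.3948*k - 17.5768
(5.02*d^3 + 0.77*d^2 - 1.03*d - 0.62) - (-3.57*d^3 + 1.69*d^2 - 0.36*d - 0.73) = 8.59*d^3 - 0.92*d^2 - 0.67*d + 0.11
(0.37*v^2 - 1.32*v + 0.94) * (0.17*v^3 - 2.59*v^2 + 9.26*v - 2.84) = 0.0629*v^5 - 1.1827*v^4 + 7.0048*v^3 - 15.7086*v^2 + 12.4532*v - 2.6696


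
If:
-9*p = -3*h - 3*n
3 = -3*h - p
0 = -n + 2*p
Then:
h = -3/4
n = -3/2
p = -3/4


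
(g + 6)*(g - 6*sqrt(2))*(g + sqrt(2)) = g^3 - 5*sqrt(2)*g^2 + 6*g^2 - 30*sqrt(2)*g - 12*g - 72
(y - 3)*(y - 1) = y^2 - 4*y + 3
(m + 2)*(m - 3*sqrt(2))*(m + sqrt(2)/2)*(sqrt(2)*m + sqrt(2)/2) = sqrt(2)*m^4 - 5*m^3 + 5*sqrt(2)*m^3/2 - 25*m^2/2 - 2*sqrt(2)*m^2 - 15*sqrt(2)*m/2 - 5*m - 3*sqrt(2)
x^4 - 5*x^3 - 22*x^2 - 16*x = x*(x - 8)*(x + 1)*(x + 2)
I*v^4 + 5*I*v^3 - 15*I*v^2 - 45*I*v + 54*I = (v - 3)*(v + 3)*(v + 6)*(I*v - I)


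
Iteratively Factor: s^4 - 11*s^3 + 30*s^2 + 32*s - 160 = (s + 2)*(s^3 - 13*s^2 + 56*s - 80) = (s - 5)*(s + 2)*(s^2 - 8*s + 16) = (s - 5)*(s - 4)*(s + 2)*(s - 4)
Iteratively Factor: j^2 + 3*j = (j)*(j + 3)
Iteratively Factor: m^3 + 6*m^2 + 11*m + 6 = (m + 1)*(m^2 + 5*m + 6) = (m + 1)*(m + 3)*(m + 2)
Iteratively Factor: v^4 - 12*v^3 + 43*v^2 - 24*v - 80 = (v + 1)*(v^3 - 13*v^2 + 56*v - 80) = (v - 5)*(v + 1)*(v^2 - 8*v + 16) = (v - 5)*(v - 4)*(v + 1)*(v - 4)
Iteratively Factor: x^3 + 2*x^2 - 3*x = (x)*(x^2 + 2*x - 3) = x*(x + 3)*(x - 1)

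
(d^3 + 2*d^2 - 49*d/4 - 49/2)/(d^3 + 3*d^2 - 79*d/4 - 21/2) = (2*d^2 + 11*d + 14)/(2*d^2 + 13*d + 6)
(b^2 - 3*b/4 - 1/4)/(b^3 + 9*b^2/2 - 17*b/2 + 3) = (4*b + 1)/(2*(2*b^2 + 11*b - 6))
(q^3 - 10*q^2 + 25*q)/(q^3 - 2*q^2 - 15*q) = (q - 5)/(q + 3)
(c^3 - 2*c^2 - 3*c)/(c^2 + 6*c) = (c^2 - 2*c - 3)/(c + 6)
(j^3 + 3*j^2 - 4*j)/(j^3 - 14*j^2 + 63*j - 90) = j*(j^2 + 3*j - 4)/(j^3 - 14*j^2 + 63*j - 90)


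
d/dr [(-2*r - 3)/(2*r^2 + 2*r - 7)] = 4*(r^2 + 3*r + 5)/(4*r^4 + 8*r^3 - 24*r^2 - 28*r + 49)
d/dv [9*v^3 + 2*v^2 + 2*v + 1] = 27*v^2 + 4*v + 2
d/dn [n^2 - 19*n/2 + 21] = 2*n - 19/2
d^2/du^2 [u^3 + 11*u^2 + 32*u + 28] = 6*u + 22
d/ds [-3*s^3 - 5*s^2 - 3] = s*(-9*s - 10)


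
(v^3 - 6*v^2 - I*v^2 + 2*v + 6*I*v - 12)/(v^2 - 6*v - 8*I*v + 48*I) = (v^2 - I*v + 2)/(v - 8*I)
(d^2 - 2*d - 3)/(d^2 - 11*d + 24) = (d + 1)/(d - 8)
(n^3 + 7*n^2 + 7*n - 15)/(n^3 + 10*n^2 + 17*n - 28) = (n^2 + 8*n + 15)/(n^2 + 11*n + 28)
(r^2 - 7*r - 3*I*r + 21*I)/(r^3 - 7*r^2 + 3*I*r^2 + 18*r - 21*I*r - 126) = 1/(r + 6*I)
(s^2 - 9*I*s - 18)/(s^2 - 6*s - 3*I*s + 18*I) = (s - 6*I)/(s - 6)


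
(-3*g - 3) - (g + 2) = -4*g - 5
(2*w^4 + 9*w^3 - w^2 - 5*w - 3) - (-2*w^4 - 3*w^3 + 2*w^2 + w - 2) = 4*w^4 + 12*w^3 - 3*w^2 - 6*w - 1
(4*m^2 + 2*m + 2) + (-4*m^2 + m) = 3*m + 2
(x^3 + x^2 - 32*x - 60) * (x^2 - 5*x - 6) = x^5 - 4*x^4 - 43*x^3 + 94*x^2 + 492*x + 360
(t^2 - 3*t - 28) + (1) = t^2 - 3*t - 27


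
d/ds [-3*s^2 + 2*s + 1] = 2 - 6*s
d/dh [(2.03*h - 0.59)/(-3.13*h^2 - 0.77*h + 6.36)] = (6.3539*h^2 - 3.6934*h + 12.4565)/(9.7969*h^4 + 4.8202*h^3 - 39.2207*h^2 - 9.7944*h + 40.4496)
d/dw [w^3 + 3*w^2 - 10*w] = 3*w^2 + 6*w - 10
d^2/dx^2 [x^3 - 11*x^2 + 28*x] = 6*x - 22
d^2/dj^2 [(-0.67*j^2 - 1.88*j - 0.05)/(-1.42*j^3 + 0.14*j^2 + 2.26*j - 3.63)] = (2.701976*j^6 + 22.744992*j^5 + 11.86836*j^4 - 36.792876*j^3 - 115.201692*j^2 + 4.281036*j + 49.064914)/(2.863288*j^9 - 0.846888*j^8 - 13.587696*j^7 + 24.65158*j^6 + 17.295624*j^5 - 71.828124*j^4 + 51.48161*j^3 + 50.087466*j^2 - 89.339382*j + 47.832147)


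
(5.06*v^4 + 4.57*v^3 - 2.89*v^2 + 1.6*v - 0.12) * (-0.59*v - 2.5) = -2.9854*v^5 - 15.3463*v^4 - 9.7199*v^3 + 6.281*v^2 - 3.9292*v + 0.3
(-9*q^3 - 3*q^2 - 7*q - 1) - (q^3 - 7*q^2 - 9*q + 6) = -10*q^3 + 4*q^2 + 2*q - 7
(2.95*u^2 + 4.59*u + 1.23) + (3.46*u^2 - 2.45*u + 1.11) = 6.41*u^2 + 2.14*u + 2.34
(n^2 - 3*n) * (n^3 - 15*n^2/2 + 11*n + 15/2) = n^5 - 21*n^4/2 + 67*n^3/2 - 51*n^2/2 - 45*n/2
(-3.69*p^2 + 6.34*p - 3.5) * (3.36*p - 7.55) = -12.3984*p^3 + 49.1619*p^2 - 59.627*p + 26.425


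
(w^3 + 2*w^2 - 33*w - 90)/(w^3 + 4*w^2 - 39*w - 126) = (w + 5)/(w + 7)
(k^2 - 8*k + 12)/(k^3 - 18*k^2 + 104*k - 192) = (k - 2)/(k^2 - 12*k + 32)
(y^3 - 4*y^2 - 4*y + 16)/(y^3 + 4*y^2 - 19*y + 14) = (y^2 - 2*y - 8)/(y^2 + 6*y - 7)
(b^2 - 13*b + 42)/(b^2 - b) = (b^2 - 13*b + 42)/(b*(b - 1))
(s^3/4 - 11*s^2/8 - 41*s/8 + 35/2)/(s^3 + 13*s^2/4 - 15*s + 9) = (2*s^3 - 11*s^2 - 41*s + 140)/(2*(4*s^3 + 13*s^2 - 60*s + 36))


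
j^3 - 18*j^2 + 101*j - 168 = (j - 8)*(j - 7)*(j - 3)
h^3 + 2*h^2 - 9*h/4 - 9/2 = (h - 3/2)*(h + 3/2)*(h + 2)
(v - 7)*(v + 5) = v^2 - 2*v - 35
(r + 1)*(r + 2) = r^2 + 3*r + 2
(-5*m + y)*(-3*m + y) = 15*m^2 - 8*m*y + y^2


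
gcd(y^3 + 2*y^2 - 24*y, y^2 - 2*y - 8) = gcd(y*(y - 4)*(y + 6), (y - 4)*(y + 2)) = y - 4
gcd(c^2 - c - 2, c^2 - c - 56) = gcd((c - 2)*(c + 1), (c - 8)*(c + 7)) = 1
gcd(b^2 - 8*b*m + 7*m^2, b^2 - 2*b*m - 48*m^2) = 1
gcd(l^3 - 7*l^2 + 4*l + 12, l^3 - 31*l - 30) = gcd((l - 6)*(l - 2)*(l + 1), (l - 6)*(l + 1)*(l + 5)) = l^2 - 5*l - 6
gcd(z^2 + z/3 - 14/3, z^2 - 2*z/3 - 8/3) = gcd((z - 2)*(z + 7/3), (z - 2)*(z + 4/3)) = z - 2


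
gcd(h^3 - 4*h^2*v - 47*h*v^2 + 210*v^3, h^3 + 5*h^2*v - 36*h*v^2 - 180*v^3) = -h + 6*v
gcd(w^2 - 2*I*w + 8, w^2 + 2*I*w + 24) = w - 4*I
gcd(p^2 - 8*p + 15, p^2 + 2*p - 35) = p - 5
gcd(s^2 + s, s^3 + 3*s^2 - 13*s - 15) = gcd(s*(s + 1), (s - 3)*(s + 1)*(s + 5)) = s + 1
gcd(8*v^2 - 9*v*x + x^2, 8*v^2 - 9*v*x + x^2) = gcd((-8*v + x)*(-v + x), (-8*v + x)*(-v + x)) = 8*v^2 - 9*v*x + x^2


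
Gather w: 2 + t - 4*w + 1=t - 4*w + 3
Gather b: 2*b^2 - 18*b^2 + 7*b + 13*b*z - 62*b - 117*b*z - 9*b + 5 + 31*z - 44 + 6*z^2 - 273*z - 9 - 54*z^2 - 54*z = -16*b^2 + b*(-104*z - 64) - 48*z^2 - 296*z - 48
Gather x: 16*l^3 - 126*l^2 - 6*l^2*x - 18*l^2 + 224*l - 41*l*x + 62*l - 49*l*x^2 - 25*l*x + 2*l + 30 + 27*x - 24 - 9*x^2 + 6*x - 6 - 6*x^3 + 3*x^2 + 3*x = 16*l^3 - 144*l^2 + 288*l - 6*x^3 + x^2*(-49*l - 6) + x*(-6*l^2 - 66*l + 36)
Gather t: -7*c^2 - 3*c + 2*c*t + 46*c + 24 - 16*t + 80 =-7*c^2 + 43*c + t*(2*c - 16) + 104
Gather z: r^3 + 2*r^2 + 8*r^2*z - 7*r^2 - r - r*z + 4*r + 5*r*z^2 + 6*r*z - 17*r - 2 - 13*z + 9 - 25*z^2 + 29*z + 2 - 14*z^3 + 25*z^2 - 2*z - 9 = r^3 - 5*r^2 + 5*r*z^2 - 14*r - 14*z^3 + z*(8*r^2 + 5*r + 14)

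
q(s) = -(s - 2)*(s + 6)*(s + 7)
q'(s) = -(s - 2)*(s + 6) - (s - 2)*(s + 7) - (s + 6)*(s + 7)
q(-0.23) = 87.11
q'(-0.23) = -11.10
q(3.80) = -190.51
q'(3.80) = -142.92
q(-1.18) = 89.21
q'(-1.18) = 5.78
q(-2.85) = 63.40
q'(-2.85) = 22.33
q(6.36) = -719.97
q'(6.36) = -277.27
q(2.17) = -12.74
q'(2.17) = -77.87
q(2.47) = -37.70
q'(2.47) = -88.64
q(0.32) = 77.72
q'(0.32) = -23.35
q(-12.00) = 420.00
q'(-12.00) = -184.00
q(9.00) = -1680.00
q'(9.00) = -457.00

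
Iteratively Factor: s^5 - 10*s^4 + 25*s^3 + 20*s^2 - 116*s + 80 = (s - 5)*(s^4 - 5*s^3 + 20*s - 16) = (s - 5)*(s - 2)*(s^3 - 3*s^2 - 6*s + 8) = (s - 5)*(s - 2)*(s - 1)*(s^2 - 2*s - 8) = (s - 5)*(s - 4)*(s - 2)*(s - 1)*(s + 2)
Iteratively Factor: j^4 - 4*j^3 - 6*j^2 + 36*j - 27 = (j - 1)*(j^3 - 3*j^2 - 9*j + 27) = (j - 3)*(j - 1)*(j^2 - 9) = (j - 3)^2*(j - 1)*(j + 3)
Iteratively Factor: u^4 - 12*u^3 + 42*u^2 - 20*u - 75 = (u + 1)*(u^3 - 13*u^2 + 55*u - 75) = (u - 5)*(u + 1)*(u^2 - 8*u + 15) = (u - 5)^2*(u + 1)*(u - 3)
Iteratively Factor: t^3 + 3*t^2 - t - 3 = (t + 1)*(t^2 + 2*t - 3) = (t + 1)*(t + 3)*(t - 1)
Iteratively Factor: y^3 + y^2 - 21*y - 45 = (y - 5)*(y^2 + 6*y + 9) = (y - 5)*(y + 3)*(y + 3)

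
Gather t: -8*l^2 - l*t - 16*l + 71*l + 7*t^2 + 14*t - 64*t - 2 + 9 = -8*l^2 + 55*l + 7*t^2 + t*(-l - 50) + 7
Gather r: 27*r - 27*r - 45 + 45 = 0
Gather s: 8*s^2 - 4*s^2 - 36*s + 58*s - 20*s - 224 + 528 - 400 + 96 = 4*s^2 + 2*s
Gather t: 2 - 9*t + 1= 3 - 9*t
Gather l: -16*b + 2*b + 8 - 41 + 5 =-14*b - 28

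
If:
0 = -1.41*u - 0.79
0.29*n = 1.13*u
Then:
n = -2.18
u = -0.56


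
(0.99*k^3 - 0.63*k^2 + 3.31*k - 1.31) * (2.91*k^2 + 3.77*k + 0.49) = 2.8809*k^5 + 1.899*k^4 + 7.7421*k^3 + 8.3579*k^2 - 3.3168*k - 0.6419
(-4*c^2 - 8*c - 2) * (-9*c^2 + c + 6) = 36*c^4 + 68*c^3 - 14*c^2 - 50*c - 12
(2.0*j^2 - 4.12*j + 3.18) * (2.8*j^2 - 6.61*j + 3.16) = 5.6*j^4 - 24.756*j^3 + 42.4572*j^2 - 34.039*j + 10.0488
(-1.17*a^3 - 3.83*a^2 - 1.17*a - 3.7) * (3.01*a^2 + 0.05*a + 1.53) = -3.5217*a^5 - 11.5868*a^4 - 5.5033*a^3 - 17.0554*a^2 - 1.9751*a - 5.661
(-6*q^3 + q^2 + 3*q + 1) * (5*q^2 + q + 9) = -30*q^5 - q^4 - 38*q^3 + 17*q^2 + 28*q + 9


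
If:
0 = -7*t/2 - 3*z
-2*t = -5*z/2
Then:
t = 0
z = 0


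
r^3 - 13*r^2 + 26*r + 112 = (r - 8)*(r - 7)*(r + 2)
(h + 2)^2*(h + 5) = h^3 + 9*h^2 + 24*h + 20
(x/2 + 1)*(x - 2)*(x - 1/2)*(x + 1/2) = x^4/2 - 17*x^2/8 + 1/2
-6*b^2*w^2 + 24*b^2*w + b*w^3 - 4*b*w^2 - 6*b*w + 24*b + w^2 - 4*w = (-6*b + w)*(w - 4)*(b*w + 1)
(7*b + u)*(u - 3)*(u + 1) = 7*b*u^2 - 14*b*u - 21*b + u^3 - 2*u^2 - 3*u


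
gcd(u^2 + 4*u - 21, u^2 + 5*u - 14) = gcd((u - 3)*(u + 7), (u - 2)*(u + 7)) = u + 7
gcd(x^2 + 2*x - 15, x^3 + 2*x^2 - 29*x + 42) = x - 3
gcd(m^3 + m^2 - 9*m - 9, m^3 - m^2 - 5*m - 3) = m^2 - 2*m - 3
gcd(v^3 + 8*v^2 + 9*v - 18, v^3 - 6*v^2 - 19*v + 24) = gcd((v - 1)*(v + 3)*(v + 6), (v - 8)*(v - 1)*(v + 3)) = v^2 + 2*v - 3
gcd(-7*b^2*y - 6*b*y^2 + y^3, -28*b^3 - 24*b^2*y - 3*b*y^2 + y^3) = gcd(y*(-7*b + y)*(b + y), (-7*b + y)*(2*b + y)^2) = -7*b + y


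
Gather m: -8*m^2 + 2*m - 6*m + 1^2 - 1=-8*m^2 - 4*m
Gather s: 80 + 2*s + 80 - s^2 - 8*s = -s^2 - 6*s + 160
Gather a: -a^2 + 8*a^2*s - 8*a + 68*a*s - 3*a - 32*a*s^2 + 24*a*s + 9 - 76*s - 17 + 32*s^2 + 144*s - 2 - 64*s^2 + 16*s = a^2*(8*s - 1) + a*(-32*s^2 + 92*s - 11) - 32*s^2 + 84*s - 10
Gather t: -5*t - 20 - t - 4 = -6*t - 24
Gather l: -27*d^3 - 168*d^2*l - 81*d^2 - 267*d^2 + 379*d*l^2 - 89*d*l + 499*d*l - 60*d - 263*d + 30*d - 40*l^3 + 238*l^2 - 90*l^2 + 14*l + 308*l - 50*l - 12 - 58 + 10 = -27*d^3 - 348*d^2 - 293*d - 40*l^3 + l^2*(379*d + 148) + l*(-168*d^2 + 410*d + 272) - 60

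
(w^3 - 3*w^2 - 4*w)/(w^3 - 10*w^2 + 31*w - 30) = w*(w^2 - 3*w - 4)/(w^3 - 10*w^2 + 31*w - 30)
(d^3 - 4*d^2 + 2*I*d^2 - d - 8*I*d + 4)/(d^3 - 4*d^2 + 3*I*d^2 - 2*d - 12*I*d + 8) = (d + I)/(d + 2*I)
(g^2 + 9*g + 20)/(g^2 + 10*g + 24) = (g + 5)/(g + 6)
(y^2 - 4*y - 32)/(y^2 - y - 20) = (y - 8)/(y - 5)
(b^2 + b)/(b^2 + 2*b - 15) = b*(b + 1)/(b^2 + 2*b - 15)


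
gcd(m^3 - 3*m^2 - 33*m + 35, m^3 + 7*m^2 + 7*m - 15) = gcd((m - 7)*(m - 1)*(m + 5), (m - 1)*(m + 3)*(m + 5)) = m^2 + 4*m - 5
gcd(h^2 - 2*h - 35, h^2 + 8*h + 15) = h + 5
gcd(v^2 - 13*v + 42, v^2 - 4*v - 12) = v - 6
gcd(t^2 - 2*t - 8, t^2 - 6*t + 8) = t - 4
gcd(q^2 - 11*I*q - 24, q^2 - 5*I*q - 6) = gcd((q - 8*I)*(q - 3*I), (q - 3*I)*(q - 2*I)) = q - 3*I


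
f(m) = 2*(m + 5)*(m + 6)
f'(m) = 4*m + 22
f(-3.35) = 8.74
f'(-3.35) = 8.60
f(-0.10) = 57.82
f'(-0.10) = 21.60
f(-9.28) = 28.08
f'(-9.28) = -15.12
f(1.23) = 90.09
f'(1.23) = 26.92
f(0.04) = 60.88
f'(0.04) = 22.16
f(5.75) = 252.62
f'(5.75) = 45.00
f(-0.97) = 40.54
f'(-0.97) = 18.12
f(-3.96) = 4.24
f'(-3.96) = 6.16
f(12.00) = 612.00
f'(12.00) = 70.00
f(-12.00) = 84.00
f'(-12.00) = -26.00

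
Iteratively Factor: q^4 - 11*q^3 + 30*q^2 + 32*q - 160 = (q - 4)*(q^3 - 7*q^2 + 2*q + 40) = (q - 4)^2*(q^2 - 3*q - 10) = (q - 4)^2*(q + 2)*(q - 5)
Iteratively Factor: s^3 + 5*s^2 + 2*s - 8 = (s - 1)*(s^2 + 6*s + 8) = (s - 1)*(s + 2)*(s + 4)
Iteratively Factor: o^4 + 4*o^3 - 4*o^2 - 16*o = (o)*(o^3 + 4*o^2 - 4*o - 16) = o*(o - 2)*(o^2 + 6*o + 8) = o*(o - 2)*(o + 2)*(o + 4)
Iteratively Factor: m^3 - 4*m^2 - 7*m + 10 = (m + 2)*(m^2 - 6*m + 5) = (m - 1)*(m + 2)*(m - 5)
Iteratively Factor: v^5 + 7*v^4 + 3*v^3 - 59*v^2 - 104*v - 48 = (v - 3)*(v^4 + 10*v^3 + 33*v^2 + 40*v + 16) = (v - 3)*(v + 1)*(v^3 + 9*v^2 + 24*v + 16) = (v - 3)*(v + 1)*(v + 4)*(v^2 + 5*v + 4) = (v - 3)*(v + 1)^2*(v + 4)*(v + 4)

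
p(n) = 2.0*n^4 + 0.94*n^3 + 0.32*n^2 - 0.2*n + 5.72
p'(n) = 8.0*n^3 + 2.82*n^2 + 0.64*n - 0.2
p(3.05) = 207.83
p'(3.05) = 254.97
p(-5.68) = 1926.65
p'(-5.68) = -1378.86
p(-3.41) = 243.28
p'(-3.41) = -286.81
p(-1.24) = 9.40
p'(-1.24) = -11.91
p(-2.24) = 47.56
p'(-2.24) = -77.40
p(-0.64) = 6.07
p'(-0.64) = -1.55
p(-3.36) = 229.26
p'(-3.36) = -273.98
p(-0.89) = 6.74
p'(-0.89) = -4.18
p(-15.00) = 98158.22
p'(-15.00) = -26375.30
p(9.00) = 13837.10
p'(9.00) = 6065.98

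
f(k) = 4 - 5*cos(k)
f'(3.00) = 0.71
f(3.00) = 8.95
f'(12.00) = -2.68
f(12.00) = -0.22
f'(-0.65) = -3.03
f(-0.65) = 0.02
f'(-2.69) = -2.18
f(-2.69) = 8.50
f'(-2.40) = -3.38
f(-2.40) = 7.69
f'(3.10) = 0.21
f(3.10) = 9.00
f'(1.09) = 4.43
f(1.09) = 1.69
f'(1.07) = 4.39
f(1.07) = 1.60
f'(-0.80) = -3.59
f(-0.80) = 0.52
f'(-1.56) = -5.00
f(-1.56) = 3.95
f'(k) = 5*sin(k)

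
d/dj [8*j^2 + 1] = 16*j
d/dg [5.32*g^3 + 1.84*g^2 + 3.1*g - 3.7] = 15.96*g^2 + 3.68*g + 3.1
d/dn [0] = 0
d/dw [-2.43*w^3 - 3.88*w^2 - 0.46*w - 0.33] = -7.29*w^2 - 7.76*w - 0.46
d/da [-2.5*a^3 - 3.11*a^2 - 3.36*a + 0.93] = -7.5*a^2 - 6.22*a - 3.36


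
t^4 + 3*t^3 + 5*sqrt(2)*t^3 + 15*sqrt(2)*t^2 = t^2*(t + 3)*(t + 5*sqrt(2))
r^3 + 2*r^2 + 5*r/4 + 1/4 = (r + 1/2)^2*(r + 1)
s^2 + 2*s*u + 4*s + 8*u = (s + 4)*(s + 2*u)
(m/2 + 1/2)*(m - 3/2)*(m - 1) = m^3/2 - 3*m^2/4 - m/2 + 3/4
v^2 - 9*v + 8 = (v - 8)*(v - 1)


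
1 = 1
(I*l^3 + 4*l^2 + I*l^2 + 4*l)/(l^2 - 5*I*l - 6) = l*(I*l^2 + l*(4 + I) + 4)/(l^2 - 5*I*l - 6)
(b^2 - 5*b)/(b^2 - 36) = b*(b - 5)/(b^2 - 36)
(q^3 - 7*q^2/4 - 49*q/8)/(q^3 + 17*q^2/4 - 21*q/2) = (8*q^2 - 14*q - 49)/(2*(4*q^2 + 17*q - 42))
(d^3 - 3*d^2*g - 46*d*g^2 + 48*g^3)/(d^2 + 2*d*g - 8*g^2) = (d^3 - 3*d^2*g - 46*d*g^2 + 48*g^3)/(d^2 + 2*d*g - 8*g^2)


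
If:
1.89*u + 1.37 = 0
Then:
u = -0.72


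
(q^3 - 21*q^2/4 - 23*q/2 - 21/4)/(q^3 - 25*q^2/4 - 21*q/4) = (q + 1)/q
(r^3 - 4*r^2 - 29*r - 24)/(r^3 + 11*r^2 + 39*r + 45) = (r^2 - 7*r - 8)/(r^2 + 8*r + 15)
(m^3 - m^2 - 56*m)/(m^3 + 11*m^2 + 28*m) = (m - 8)/(m + 4)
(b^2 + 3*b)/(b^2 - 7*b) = (b + 3)/(b - 7)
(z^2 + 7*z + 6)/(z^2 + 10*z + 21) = (z^2 + 7*z + 6)/(z^2 + 10*z + 21)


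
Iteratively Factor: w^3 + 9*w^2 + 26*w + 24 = (w + 2)*(w^2 + 7*w + 12) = (w + 2)*(w + 4)*(w + 3)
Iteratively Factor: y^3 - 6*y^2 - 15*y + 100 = (y + 4)*(y^2 - 10*y + 25) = (y - 5)*(y + 4)*(y - 5)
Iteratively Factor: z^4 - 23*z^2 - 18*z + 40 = (z + 2)*(z^3 - 2*z^2 - 19*z + 20) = (z + 2)*(z + 4)*(z^2 - 6*z + 5) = (z - 5)*(z + 2)*(z + 4)*(z - 1)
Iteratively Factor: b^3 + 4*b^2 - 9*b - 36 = (b - 3)*(b^2 + 7*b + 12) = (b - 3)*(b + 3)*(b + 4)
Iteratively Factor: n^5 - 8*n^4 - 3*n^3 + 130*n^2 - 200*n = (n - 5)*(n^4 - 3*n^3 - 18*n^2 + 40*n) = n*(n - 5)*(n^3 - 3*n^2 - 18*n + 40) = n*(n - 5)*(n + 4)*(n^2 - 7*n + 10) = n*(n - 5)^2*(n + 4)*(n - 2)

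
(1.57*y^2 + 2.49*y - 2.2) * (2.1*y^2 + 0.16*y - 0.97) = 3.297*y^4 + 5.4802*y^3 - 5.7445*y^2 - 2.7673*y + 2.134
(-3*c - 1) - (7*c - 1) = -10*c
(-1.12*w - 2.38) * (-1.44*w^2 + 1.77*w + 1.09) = 1.6128*w^3 + 1.4448*w^2 - 5.4334*w - 2.5942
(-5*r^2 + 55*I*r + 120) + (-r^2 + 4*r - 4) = -6*r^2 + 4*r + 55*I*r + 116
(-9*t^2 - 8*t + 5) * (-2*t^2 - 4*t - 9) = 18*t^4 + 52*t^3 + 103*t^2 + 52*t - 45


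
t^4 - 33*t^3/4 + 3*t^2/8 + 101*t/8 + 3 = (t - 8)*(t - 3/2)*(t + 1/4)*(t + 1)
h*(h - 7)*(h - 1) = h^3 - 8*h^2 + 7*h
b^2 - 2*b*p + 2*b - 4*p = (b + 2)*(b - 2*p)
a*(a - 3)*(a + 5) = a^3 + 2*a^2 - 15*a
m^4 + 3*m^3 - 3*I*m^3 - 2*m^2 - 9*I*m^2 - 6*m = m*(m + 3)*(m - 2*I)*(m - I)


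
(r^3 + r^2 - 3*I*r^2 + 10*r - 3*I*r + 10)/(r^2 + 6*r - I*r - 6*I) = (r^3 + r^2*(1 - 3*I) + r*(10 - 3*I) + 10)/(r^2 + r*(6 - I) - 6*I)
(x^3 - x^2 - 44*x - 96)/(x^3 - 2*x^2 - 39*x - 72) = (x + 4)/(x + 3)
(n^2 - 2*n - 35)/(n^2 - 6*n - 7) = (n + 5)/(n + 1)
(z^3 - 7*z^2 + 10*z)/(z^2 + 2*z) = (z^2 - 7*z + 10)/(z + 2)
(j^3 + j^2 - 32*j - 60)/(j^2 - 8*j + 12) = (j^2 + 7*j + 10)/(j - 2)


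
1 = 1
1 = 1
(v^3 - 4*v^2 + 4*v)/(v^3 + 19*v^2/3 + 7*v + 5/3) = 3*v*(v^2 - 4*v + 4)/(3*v^3 + 19*v^2 + 21*v + 5)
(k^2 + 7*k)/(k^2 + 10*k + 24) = k*(k + 7)/(k^2 + 10*k + 24)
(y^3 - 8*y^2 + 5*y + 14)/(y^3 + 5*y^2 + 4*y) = (y^2 - 9*y + 14)/(y*(y + 4))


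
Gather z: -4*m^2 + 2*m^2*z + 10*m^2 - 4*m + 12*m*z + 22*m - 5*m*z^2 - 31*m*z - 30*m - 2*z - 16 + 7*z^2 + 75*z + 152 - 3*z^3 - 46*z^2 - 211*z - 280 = 6*m^2 - 12*m - 3*z^3 + z^2*(-5*m - 39) + z*(2*m^2 - 19*m - 138) - 144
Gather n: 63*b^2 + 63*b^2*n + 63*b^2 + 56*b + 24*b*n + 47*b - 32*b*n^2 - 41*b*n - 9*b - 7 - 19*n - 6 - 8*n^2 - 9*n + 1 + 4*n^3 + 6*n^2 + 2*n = 126*b^2 + 94*b + 4*n^3 + n^2*(-32*b - 2) + n*(63*b^2 - 17*b - 26) - 12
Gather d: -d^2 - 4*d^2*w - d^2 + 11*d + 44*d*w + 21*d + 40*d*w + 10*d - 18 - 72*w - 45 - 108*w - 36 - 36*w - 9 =d^2*(-4*w - 2) + d*(84*w + 42) - 216*w - 108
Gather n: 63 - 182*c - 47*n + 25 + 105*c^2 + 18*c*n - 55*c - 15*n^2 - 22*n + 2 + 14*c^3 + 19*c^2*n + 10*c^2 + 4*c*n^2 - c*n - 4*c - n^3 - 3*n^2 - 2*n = 14*c^3 + 115*c^2 - 241*c - n^3 + n^2*(4*c - 18) + n*(19*c^2 + 17*c - 71) + 90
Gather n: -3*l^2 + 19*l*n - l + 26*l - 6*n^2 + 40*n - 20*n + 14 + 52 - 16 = -3*l^2 + 25*l - 6*n^2 + n*(19*l + 20) + 50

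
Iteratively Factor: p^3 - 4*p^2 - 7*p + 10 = (p - 5)*(p^2 + p - 2) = (p - 5)*(p + 2)*(p - 1)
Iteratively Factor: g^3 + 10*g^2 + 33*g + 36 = (g + 3)*(g^2 + 7*g + 12) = (g + 3)*(g + 4)*(g + 3)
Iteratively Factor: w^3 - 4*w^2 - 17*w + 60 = (w - 5)*(w^2 + w - 12) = (w - 5)*(w + 4)*(w - 3)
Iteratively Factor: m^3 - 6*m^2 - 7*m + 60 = (m - 4)*(m^2 - 2*m - 15) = (m - 4)*(m + 3)*(m - 5)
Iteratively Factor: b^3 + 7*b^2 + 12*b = (b + 3)*(b^2 + 4*b) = (b + 3)*(b + 4)*(b)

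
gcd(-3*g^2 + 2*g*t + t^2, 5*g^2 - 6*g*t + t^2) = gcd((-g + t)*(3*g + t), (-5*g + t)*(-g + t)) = -g + t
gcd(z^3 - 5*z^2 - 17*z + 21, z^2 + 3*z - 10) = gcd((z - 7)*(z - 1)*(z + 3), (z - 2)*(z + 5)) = 1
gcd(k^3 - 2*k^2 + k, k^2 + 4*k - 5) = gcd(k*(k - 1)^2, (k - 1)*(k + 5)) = k - 1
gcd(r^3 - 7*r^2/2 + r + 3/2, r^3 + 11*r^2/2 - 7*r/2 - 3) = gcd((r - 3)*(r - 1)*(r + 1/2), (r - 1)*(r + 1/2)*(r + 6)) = r^2 - r/2 - 1/2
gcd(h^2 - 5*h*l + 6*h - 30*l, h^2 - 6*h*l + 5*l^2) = h - 5*l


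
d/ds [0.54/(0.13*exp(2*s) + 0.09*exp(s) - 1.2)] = (-0.1404*exp(s) - 0.0486)*exp(s)/(0.13*exp(2*s) + 0.09*exp(s) - 1.2)^2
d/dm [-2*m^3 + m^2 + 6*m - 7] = -6*m^2 + 2*m + 6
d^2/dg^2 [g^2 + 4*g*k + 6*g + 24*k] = 2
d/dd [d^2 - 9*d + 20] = 2*d - 9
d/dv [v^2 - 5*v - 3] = 2*v - 5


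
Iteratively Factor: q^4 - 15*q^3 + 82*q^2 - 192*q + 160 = (q - 4)*(q^3 - 11*q^2 + 38*q - 40) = (q - 4)^2*(q^2 - 7*q + 10) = (q - 4)^2*(q - 2)*(q - 5)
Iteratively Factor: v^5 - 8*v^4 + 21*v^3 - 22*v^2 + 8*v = (v - 1)*(v^4 - 7*v^3 + 14*v^2 - 8*v) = (v - 4)*(v - 1)*(v^3 - 3*v^2 + 2*v) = (v - 4)*(v - 1)^2*(v^2 - 2*v) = v*(v - 4)*(v - 1)^2*(v - 2)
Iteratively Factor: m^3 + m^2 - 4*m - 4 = (m + 2)*(m^2 - m - 2) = (m - 2)*(m + 2)*(m + 1)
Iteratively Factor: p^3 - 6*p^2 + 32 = (p - 4)*(p^2 - 2*p - 8) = (p - 4)*(p + 2)*(p - 4)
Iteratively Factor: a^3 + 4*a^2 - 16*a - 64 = (a + 4)*(a^2 - 16) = (a + 4)^2*(a - 4)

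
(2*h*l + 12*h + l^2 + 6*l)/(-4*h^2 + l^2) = (-l - 6)/(2*h - l)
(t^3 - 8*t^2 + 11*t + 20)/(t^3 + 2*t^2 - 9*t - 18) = (t^3 - 8*t^2 + 11*t + 20)/(t^3 + 2*t^2 - 9*t - 18)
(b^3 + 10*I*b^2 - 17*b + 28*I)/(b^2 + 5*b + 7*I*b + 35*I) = (b^2 + 3*I*b + 4)/(b + 5)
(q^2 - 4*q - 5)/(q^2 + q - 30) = (q + 1)/(q + 6)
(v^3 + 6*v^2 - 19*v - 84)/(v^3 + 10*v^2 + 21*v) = (v - 4)/v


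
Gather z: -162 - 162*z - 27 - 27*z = -189*z - 189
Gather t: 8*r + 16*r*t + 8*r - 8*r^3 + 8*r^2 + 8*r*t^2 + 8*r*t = -8*r^3 + 8*r^2 + 8*r*t^2 + 24*r*t + 16*r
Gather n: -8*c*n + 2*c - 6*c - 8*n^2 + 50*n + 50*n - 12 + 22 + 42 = -4*c - 8*n^2 + n*(100 - 8*c) + 52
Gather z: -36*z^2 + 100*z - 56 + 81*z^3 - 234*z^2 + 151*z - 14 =81*z^3 - 270*z^2 + 251*z - 70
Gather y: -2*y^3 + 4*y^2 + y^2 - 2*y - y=-2*y^3 + 5*y^2 - 3*y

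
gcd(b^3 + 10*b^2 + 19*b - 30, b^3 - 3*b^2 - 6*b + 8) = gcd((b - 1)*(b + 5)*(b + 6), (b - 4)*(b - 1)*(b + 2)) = b - 1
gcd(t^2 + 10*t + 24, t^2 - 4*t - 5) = 1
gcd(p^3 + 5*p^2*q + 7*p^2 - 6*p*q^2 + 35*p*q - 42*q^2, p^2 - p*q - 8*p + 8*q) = p - q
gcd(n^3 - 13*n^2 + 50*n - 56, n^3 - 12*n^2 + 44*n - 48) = n^2 - 6*n + 8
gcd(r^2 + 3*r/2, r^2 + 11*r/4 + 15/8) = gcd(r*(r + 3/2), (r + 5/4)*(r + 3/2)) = r + 3/2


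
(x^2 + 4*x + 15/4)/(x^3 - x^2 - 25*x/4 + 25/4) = (2*x + 3)/(2*x^2 - 7*x + 5)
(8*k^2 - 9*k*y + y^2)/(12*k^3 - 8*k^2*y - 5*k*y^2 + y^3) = (-8*k + y)/(-12*k^2 - 4*k*y + y^2)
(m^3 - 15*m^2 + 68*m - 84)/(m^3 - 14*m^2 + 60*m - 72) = (m - 7)/(m - 6)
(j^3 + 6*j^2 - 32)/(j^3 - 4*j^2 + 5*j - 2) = (j^2 + 8*j + 16)/(j^2 - 2*j + 1)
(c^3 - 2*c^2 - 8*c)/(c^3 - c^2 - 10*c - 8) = c/(c + 1)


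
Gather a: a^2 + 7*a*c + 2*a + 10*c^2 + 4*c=a^2 + a*(7*c + 2) + 10*c^2 + 4*c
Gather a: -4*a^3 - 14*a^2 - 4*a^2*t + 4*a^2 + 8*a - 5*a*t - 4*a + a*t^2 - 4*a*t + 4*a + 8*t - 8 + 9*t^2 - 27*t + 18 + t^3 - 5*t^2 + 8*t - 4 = -4*a^3 + a^2*(-4*t - 10) + a*(t^2 - 9*t + 8) + t^3 + 4*t^2 - 11*t + 6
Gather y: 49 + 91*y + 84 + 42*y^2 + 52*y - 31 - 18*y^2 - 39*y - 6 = 24*y^2 + 104*y + 96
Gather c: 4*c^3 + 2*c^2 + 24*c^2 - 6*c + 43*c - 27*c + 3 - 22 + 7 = 4*c^3 + 26*c^2 + 10*c - 12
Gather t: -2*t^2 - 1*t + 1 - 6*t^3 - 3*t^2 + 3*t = -6*t^3 - 5*t^2 + 2*t + 1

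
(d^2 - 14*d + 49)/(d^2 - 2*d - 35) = (d - 7)/(d + 5)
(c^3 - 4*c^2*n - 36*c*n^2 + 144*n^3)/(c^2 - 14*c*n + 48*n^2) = (c^2 + 2*c*n - 24*n^2)/(c - 8*n)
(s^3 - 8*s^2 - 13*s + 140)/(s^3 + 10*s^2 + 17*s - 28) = (s^2 - 12*s + 35)/(s^2 + 6*s - 7)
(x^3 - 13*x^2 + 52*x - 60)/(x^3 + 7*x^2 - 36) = (x^2 - 11*x + 30)/(x^2 + 9*x + 18)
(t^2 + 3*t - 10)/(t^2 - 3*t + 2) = (t + 5)/(t - 1)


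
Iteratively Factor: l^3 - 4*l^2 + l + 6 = (l + 1)*(l^2 - 5*l + 6) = (l - 3)*(l + 1)*(l - 2)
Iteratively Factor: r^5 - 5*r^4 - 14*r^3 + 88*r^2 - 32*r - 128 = (r + 4)*(r^4 - 9*r^3 + 22*r^2 - 32) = (r + 1)*(r + 4)*(r^3 - 10*r^2 + 32*r - 32) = (r - 4)*(r + 1)*(r + 4)*(r^2 - 6*r + 8) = (r - 4)*(r - 2)*(r + 1)*(r + 4)*(r - 4)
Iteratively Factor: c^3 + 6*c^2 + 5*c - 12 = (c + 4)*(c^2 + 2*c - 3) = (c + 3)*(c + 4)*(c - 1)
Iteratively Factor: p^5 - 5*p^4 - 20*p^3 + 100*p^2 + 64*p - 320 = (p - 4)*(p^4 - p^3 - 24*p^2 + 4*p + 80) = (p - 5)*(p - 4)*(p^3 + 4*p^2 - 4*p - 16) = (p - 5)*(p - 4)*(p + 4)*(p^2 - 4) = (p - 5)*(p - 4)*(p - 2)*(p + 4)*(p + 2)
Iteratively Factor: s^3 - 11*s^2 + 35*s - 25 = (s - 5)*(s^2 - 6*s + 5) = (s - 5)*(s - 1)*(s - 5)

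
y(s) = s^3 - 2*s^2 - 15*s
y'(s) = 3*s^2 - 4*s - 15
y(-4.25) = -49.14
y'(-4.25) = 56.19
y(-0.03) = 0.45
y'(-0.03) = -14.88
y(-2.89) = 2.51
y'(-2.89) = 21.62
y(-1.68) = 14.81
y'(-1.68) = 0.19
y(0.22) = -3.39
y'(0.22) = -15.73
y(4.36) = -20.54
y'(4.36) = 24.59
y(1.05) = -16.80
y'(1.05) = -15.89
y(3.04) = -35.99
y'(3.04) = 0.56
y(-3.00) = 0.00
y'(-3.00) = 24.00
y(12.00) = 1260.00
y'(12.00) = 369.00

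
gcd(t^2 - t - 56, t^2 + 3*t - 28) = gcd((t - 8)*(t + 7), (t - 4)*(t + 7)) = t + 7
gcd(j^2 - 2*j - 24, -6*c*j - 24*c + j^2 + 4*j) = j + 4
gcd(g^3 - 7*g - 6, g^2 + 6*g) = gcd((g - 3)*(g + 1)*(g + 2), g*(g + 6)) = 1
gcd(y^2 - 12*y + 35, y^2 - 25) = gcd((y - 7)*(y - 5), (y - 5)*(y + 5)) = y - 5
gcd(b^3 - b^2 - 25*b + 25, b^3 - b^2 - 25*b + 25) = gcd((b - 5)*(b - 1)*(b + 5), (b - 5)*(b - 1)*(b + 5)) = b^3 - b^2 - 25*b + 25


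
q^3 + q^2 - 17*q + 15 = (q - 3)*(q - 1)*(q + 5)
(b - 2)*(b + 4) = b^2 + 2*b - 8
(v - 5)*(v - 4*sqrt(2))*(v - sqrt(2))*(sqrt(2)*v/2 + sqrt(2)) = sqrt(2)*v^4/2 - 5*v^3 - 3*sqrt(2)*v^3/2 - sqrt(2)*v^2 + 15*v^2 - 12*sqrt(2)*v + 50*v - 40*sqrt(2)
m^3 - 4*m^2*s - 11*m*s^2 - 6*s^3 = (m - 6*s)*(m + s)^2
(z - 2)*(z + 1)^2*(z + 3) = z^4 + 3*z^3 - 3*z^2 - 11*z - 6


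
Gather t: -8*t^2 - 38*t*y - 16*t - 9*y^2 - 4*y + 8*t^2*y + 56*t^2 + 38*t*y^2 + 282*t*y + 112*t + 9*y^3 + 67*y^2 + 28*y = t^2*(8*y + 48) + t*(38*y^2 + 244*y + 96) + 9*y^3 + 58*y^2 + 24*y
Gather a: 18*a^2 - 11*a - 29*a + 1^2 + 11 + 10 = 18*a^2 - 40*a + 22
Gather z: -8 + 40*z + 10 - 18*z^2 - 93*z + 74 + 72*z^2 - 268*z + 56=54*z^2 - 321*z + 132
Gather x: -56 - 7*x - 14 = -7*x - 70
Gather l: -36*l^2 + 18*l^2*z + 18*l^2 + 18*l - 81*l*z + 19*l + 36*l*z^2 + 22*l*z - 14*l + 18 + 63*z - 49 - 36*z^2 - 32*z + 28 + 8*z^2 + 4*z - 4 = l^2*(18*z - 18) + l*(36*z^2 - 59*z + 23) - 28*z^2 + 35*z - 7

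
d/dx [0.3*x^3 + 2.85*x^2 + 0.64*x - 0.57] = 0.9*x^2 + 5.7*x + 0.64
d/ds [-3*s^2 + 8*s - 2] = 8 - 6*s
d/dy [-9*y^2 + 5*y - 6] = 5 - 18*y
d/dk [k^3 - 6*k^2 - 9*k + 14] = 3*k^2 - 12*k - 9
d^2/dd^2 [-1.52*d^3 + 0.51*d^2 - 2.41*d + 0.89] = 1.02 - 9.12*d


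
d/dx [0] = 0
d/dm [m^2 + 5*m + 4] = 2*m + 5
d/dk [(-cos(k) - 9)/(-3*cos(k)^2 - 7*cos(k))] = 3*(sin(k) + 21*sin(k)/cos(k)^2 + 18*tan(k))/(3*cos(k) + 7)^2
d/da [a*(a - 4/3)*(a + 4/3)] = 3*a^2 - 16/9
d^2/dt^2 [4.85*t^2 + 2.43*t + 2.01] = 9.70000000000000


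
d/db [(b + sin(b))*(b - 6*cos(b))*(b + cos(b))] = -(b + sin(b))*(b - 6*cos(b))*(sin(b) - 1) + (b + sin(b))*(b + cos(b))*(6*sin(b) + 1) + (b - 6*cos(b))*(b + cos(b))*(cos(b) + 1)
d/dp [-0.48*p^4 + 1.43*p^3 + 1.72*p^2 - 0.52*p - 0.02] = -1.92*p^3 + 4.29*p^2 + 3.44*p - 0.52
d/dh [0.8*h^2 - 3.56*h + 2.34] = 1.6*h - 3.56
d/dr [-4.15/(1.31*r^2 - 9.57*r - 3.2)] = (10.873*r - 39.7155)/(-1.31*r^2 + 9.57*r + 3.2)^2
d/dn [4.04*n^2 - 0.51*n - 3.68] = 8.08*n - 0.51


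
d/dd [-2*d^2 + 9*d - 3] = 9 - 4*d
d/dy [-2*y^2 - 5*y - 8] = -4*y - 5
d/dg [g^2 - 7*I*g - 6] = 2*g - 7*I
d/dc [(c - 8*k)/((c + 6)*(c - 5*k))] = ((-c + 8*k)*(c + 6) + (-c + 8*k)*(c - 5*k) + (c + 6)*(c - 5*k))/((c + 6)^2*(c - 5*k)^2)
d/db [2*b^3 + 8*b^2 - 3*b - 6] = 6*b^2 + 16*b - 3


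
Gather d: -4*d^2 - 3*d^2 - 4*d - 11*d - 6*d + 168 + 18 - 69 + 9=-7*d^2 - 21*d + 126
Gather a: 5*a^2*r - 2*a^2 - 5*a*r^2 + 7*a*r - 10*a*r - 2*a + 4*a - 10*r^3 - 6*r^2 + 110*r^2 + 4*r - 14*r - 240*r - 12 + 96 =a^2*(5*r - 2) + a*(-5*r^2 - 3*r + 2) - 10*r^3 + 104*r^2 - 250*r + 84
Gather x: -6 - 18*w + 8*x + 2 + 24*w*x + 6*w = -12*w + x*(24*w + 8) - 4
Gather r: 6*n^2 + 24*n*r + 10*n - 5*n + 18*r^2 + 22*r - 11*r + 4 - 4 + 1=6*n^2 + 5*n + 18*r^2 + r*(24*n + 11) + 1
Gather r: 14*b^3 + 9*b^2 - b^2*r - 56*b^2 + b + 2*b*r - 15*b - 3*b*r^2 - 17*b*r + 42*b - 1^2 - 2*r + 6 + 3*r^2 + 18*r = 14*b^3 - 47*b^2 + 28*b + r^2*(3 - 3*b) + r*(-b^2 - 15*b + 16) + 5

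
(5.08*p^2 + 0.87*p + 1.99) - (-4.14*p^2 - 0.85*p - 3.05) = 9.22*p^2 + 1.72*p + 5.04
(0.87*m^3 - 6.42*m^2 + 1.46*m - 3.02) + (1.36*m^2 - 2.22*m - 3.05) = 0.87*m^3 - 5.06*m^2 - 0.76*m - 6.07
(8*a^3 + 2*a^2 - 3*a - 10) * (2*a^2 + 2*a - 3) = 16*a^5 + 20*a^4 - 26*a^3 - 32*a^2 - 11*a + 30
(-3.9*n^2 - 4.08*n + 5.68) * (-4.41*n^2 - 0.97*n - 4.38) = 17.199*n^4 + 21.7758*n^3 - 4.0092*n^2 + 12.3608*n - 24.8784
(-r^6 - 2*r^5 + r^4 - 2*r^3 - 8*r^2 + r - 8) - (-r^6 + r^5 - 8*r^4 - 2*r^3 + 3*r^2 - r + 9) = -3*r^5 + 9*r^4 - 11*r^2 + 2*r - 17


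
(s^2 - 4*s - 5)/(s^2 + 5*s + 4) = (s - 5)/(s + 4)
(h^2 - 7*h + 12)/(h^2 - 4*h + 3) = (h - 4)/(h - 1)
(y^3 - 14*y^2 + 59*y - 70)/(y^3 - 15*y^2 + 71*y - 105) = (y - 2)/(y - 3)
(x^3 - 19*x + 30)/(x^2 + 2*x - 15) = x - 2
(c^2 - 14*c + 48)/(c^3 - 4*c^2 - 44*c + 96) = (c - 6)/(c^2 + 4*c - 12)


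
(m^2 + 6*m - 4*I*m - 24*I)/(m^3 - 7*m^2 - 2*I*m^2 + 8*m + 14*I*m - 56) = (m + 6)/(m^2 + m*(-7 + 2*I) - 14*I)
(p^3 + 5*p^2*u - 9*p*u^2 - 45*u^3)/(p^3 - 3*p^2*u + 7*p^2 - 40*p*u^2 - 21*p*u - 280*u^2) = (p^2 - 9*u^2)/(p^2 - 8*p*u + 7*p - 56*u)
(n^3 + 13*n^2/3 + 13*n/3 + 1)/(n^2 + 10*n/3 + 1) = n + 1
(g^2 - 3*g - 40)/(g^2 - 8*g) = (g + 5)/g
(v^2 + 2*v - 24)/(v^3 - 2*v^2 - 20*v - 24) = (-v^2 - 2*v + 24)/(-v^3 + 2*v^2 + 20*v + 24)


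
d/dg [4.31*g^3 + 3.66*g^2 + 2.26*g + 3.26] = 12.93*g^2 + 7.32*g + 2.26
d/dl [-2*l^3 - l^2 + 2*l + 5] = -6*l^2 - 2*l + 2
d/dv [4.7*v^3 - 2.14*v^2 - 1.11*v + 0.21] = 14.1*v^2 - 4.28*v - 1.11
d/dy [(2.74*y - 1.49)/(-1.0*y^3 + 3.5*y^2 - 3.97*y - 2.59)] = (5.48*y^3 - 14.06*y^2 + 10.43*y - 13.0119)/(1.0*y^6 - 7.0*y^5 + 20.19*y^4 - 22.61*y^3 - 2.3691*y^2 + 20.5646*y + 6.7081)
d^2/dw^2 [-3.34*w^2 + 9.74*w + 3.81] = -6.68000000000000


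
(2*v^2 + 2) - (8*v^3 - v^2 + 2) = -8*v^3 + 3*v^2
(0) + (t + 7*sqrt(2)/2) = t + 7*sqrt(2)/2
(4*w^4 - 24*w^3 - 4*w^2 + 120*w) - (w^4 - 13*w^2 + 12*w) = 3*w^4 - 24*w^3 + 9*w^2 + 108*w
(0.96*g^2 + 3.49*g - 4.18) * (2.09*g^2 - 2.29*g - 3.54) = 2.0064*g^4 + 5.0957*g^3 - 20.1267*g^2 - 2.7824*g + 14.7972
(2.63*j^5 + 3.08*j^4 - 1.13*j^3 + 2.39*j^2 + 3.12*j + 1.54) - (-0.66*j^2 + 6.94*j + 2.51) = 2.63*j^5 + 3.08*j^4 - 1.13*j^3 + 3.05*j^2 - 3.82*j - 0.97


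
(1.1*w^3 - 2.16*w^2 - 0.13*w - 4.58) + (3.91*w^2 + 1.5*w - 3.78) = 1.1*w^3 + 1.75*w^2 + 1.37*w - 8.36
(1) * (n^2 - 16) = n^2 - 16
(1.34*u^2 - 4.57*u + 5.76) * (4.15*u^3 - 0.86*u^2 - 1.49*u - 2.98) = 5.561*u^5 - 20.1179*u^4 + 25.8376*u^3 - 2.1375*u^2 + 5.0362*u - 17.1648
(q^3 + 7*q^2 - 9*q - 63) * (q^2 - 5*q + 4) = q^5 + 2*q^4 - 40*q^3 + 10*q^2 + 279*q - 252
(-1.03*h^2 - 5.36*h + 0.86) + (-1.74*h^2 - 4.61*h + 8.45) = -2.77*h^2 - 9.97*h + 9.31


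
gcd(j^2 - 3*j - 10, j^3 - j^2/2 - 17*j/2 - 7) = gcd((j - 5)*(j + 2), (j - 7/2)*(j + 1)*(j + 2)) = j + 2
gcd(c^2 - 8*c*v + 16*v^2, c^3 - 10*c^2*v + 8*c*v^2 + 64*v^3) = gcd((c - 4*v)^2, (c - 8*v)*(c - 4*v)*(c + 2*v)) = -c + 4*v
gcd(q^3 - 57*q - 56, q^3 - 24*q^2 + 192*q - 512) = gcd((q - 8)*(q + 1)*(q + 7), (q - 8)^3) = q - 8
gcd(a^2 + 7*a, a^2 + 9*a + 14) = a + 7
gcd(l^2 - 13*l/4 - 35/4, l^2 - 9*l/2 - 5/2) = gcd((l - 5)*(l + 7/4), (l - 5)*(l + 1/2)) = l - 5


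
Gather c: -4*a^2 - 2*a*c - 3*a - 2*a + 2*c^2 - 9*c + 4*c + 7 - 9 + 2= -4*a^2 - 5*a + 2*c^2 + c*(-2*a - 5)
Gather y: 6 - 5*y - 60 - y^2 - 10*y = -y^2 - 15*y - 54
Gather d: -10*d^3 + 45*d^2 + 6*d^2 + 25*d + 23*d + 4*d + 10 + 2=-10*d^3 + 51*d^2 + 52*d + 12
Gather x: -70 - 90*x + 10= -90*x - 60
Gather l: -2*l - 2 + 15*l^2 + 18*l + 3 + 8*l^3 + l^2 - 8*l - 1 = 8*l^3 + 16*l^2 + 8*l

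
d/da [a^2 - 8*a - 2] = 2*a - 8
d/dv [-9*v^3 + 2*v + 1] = 2 - 27*v^2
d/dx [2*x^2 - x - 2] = 4*x - 1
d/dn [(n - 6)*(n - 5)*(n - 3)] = 3*n^2 - 28*n + 63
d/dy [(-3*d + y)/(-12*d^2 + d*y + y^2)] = -1/(16*d^2 + 8*d*y + y^2)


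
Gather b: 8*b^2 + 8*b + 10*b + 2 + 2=8*b^2 + 18*b + 4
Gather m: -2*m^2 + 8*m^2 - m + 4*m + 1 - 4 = 6*m^2 + 3*m - 3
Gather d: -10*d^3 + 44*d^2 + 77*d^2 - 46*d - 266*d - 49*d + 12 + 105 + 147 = -10*d^3 + 121*d^2 - 361*d + 264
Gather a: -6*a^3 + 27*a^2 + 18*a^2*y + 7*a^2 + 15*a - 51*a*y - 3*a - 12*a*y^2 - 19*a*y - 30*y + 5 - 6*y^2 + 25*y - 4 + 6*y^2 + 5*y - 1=-6*a^3 + a^2*(18*y + 34) + a*(-12*y^2 - 70*y + 12)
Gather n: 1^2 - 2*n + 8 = 9 - 2*n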